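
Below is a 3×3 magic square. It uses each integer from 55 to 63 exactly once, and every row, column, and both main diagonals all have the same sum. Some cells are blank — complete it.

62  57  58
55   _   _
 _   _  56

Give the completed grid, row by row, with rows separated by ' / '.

The entries are 55 through 63, which sum to 531, so each line sums to 531/3 = 177.
The remaining cell in column 1 is (3,1) = 177 − 117 = 60.
Column 3: 58 + 56 + ? = 177, so (2,3) = 63.
Main diagonal: 62 + 56 + ? = 177, so (2,2) = 59.
Row 3 must total 177; the given cells sum to 116, so (3,2) = 61.

62 57 58 / 55 59 63 / 60 61 56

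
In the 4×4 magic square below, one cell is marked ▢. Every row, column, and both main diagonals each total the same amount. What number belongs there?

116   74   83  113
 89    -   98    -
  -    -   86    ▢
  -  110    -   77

Row 1 is complete and sums to 386; that is the magic constant.
Column 3 must total 386; the given cells sum to 267, so (4,3) = 119.
Using main diagonal: 116 + 86 + 77 + ? → (2,2) = 386 − 279 = 107.
Row 2: 89 + 107 + 98 + ? = 386, so (2,4) = 92.
The remaining cell in row 4 is (4,1) = 386 − 306 = 80.
From column 1, 386 − (116 + 89 + 80) gives (3,1) = 101.
Column 2 must total 386; the given cells sum to 291, so (3,2) = 95.
Column 4 must total 386; the given cells sum to 282, so (3,4) = 104.

104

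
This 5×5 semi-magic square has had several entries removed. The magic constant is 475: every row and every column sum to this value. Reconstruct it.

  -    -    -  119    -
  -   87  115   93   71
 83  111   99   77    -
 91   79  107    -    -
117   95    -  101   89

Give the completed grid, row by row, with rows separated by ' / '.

Row 2 must total 475; the given cells sum to 366, so (2,1) = 109.
Row 3 must total 475; the given cells sum to 370, so (3,5) = 105.
Using row 5: 117 + 95 + 101 + 89 + ? → (5,3) = 475 − 402 = 73.
Column 1 must total 475; the given cells sum to 400, so (1,1) = 75.
Using column 2: 87 + 111 + 79 + 95 + ? → (1,2) = 475 − 372 = 103.
Column 3 must total 475; the given cells sum to 394, so (1,3) = 81.
From column 4, 475 − (119 + 93 + 77 + 101) gives (4,4) = 85.
Row 1 needs 475; the known cells sum to 378, so (1,5) = 97.
The remaining cell in row 4 is (4,5) = 475 − 362 = 113.

75 103 81 119 97 / 109 87 115 93 71 / 83 111 99 77 105 / 91 79 107 85 113 / 117 95 73 101 89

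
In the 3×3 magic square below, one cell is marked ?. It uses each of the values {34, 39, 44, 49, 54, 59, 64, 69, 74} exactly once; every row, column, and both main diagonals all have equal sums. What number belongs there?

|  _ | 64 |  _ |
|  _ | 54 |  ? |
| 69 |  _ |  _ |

74

The 9 entries sum to 486, so each line sums to 486/3 = 162.
Column 2 needs 162; the known cells sum to 118, so (3,2) = 44.
Anti-diagonal needs 162; the known cells sum to 123, so (1,3) = 39.
Row 1: 64 + 39 + ? = 162, so (1,1) = 59.
Row 3 must total 162; the given cells sum to 113, so (3,3) = 49.
Column 1 must total 162; the given cells sum to 128, so (2,1) = 34.
Column 3: 39 + 49 + ? = 162, so (2,3) = 74.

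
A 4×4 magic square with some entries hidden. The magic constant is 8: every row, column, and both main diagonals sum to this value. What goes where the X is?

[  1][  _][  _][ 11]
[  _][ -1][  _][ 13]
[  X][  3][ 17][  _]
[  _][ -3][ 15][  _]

-5

From column 2, 8 − (-1 + 3 + (-3)) gives (1,2) = 9.
Main diagonal: 1 + (-1) + 17 + ? = 8, so (4,4) = -9.
The remaining cell in row 1 is (1,3) = 8 − 21 = -13.
From row 4, 8 − (-3 + 15 + (-9)) gives (4,1) = 5.
Column 3 must total 8; the given cells sum to 19, so (2,3) = -11.
The remaining cell in column 4 is (3,4) = 8 − 15 = -7.
Row 2 must total 8; the given cells sum to 1, so (2,1) = 7.
Using row 3: 3 + 17 + (-7) + ? → (3,1) = 8 − 13 = -5.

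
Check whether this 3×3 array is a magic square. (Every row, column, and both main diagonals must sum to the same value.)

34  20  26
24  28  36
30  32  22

Row 1: 34 + 20 + 26 = 80.
Row 2: 24 + 28 + 36 = 88.
Row 3: 30 + 32 + 22 = 84.
Column 1: 34 + 24 + 30 = 88.
Column 2: 20 + 28 + 32 = 80.
Column 3: 26 + 36 + 22 = 84.
Main diagonal: 34 + 28 + 22 = 84.
Anti-diagonal: 26 + 28 + 30 = 84.

No — row 2 sums to 88 but column 2 sums to 80.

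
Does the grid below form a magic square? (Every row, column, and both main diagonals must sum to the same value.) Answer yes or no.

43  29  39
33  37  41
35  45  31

Row 1: 43 + 29 + 39 = 111.
Row 2: 33 + 37 + 41 = 111.
Row 3: 35 + 45 + 31 = 111.
Column 1: 43 + 33 + 35 = 111.
Column 2: 29 + 37 + 45 = 111.
Column 3: 39 + 41 + 31 = 111.
Main diagonal: 43 + 37 + 31 = 111.
Anti-diagonal: 39 + 37 + 35 = 111.
All lines sum to 111.

Yes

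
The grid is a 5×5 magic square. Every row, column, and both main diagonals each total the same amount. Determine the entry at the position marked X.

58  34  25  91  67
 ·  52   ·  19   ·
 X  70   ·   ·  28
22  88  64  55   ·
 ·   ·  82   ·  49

79

Row 1 is complete and sums to 275; that is the magic constant.
Row 4 must total 275; the given cells sum to 229, so (4,5) = 46.
Column 2: 34 + 52 + 70 + 88 + ? = 275, so (5,2) = 31.
Column 5 must total 275; the given cells sum to 190, so (2,5) = 85.
Main diagonal: 58 + 52 + 55 + 49 + ? = 275, so (3,3) = 61.
Anti-diagonal needs 275; the known cells sum to 235, so (5,1) = 40.
Row 5 must total 275; the given cells sum to 202, so (5,4) = 73.
The remaining cell in column 3 is (2,3) = 275 − 232 = 43.
The remaining cell in column 4 is (3,4) = 275 − 238 = 37.
Row 2: 52 + 43 + 19 + 85 + ? = 275, so (2,1) = 76.
Row 3: 70 + 61 + 37 + 28 + ? = 275, so (3,1) = 79.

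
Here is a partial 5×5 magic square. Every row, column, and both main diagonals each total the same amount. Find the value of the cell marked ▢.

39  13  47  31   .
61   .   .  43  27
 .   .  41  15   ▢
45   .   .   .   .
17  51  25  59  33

49

Row 5 is complete and sums to 185; that is the magic constant.
The remaining cell in row 1 is (1,5) = 185 − 130 = 55.
The remaining cell in column 1 is (3,1) = 185 − 162 = 23.
The remaining cell in column 4 is (4,4) = 185 − 148 = 37.
The remaining cell in main diagonal is (2,2) = 185 − 150 = 35.
From anti-diagonal, 185 − (55 + 43 + 41 + 17) gives (4,2) = 29.
Using row 2: 61 + 35 + 43 + 27 + ? → (2,3) = 185 − 166 = 19.
Column 2 must total 185; the given cells sum to 128, so (3,2) = 57.
Column 3: 47 + 19 + 41 + 25 + ? = 185, so (4,3) = 53.
The remaining cell in row 3 is (3,5) = 185 − 136 = 49.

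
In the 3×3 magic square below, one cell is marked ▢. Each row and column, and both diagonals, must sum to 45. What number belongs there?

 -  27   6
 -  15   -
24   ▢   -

Row 1 must total 45; the given cells sum to 33, so (1,1) = 12.
Column 1 needs 45; the known cells sum to 36, so (2,1) = 9.
From column 2, 45 − (27 + 15) gives (3,2) = 3.

3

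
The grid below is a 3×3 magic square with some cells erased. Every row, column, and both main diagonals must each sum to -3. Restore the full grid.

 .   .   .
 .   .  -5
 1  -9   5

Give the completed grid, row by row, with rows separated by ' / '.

The remaining cell in column 3 is (1,3) = -3 − 0 = -3.
Anti-diagonal must total -3; the given cells sum to -2, so (2,2) = -1.
Using row 2: -1 + (-5) + ? → (2,1) = -3 − (-6) = 3.
Column 1 must total -3; the given cells sum to 4, so (1,1) = -7.
Column 2 needs -3; the known cells sum to -10, so (1,2) = 7.

-7 7 -3 / 3 -1 -5 / 1 -9 5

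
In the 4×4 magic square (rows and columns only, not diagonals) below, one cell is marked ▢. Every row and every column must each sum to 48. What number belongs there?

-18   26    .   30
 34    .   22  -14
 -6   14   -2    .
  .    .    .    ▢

From row 1, 48 − (-18 + 26 + 30) gives (1,3) = 10.
From row 2, 48 − (34 + 22 + (-14)) gives (2,2) = 6.
Row 3 must total 48; the given cells sum to 6, so (3,4) = 42.
Using column 1: -18 + 34 + (-6) + ? → (4,1) = 48 − 10 = 38.
From column 2, 48 − (26 + 6 + 14) gives (4,2) = 2.
Column 3 must total 48; the given cells sum to 30, so (4,3) = 18.
Column 4: 30 + (-14) + 42 + ? = 48, so (4,4) = -10.

-10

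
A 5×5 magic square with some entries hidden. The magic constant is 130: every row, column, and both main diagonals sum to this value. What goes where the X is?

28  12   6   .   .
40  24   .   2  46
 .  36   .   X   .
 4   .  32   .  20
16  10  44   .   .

14

Row 2 needs 130; the known cells sum to 112, so (2,3) = 18.
Using column 1: 28 + 40 + 4 + 16 + ? → (3,1) = 130 − 88 = 42.
Using column 2: 12 + 24 + 36 + 10 + ? → (4,2) = 130 − 82 = 48.
Using column 3: 6 + 18 + 32 + 44 + ? → (3,3) = 130 − 100 = 30.
Using anti-diagonal: 2 + 30 + 48 + 16 + ? → (1,5) = 130 − 96 = 34.
Using row 1: 28 + 12 + 6 + 34 + ? → (1,4) = 130 − 80 = 50.
From row 4, 130 − (4 + 48 + 32 + 20) gives (4,4) = 26.
From main diagonal, 130 − (28 + 24 + 30 + 26) gives (5,5) = 22.
Row 5 needs 130; the known cells sum to 92, so (5,4) = 38.
The remaining cell in column 4 is (3,4) = 130 − 116 = 14.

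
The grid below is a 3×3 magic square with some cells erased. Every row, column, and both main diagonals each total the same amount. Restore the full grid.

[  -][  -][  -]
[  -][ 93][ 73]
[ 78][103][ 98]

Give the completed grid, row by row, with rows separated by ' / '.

88 83 108 / 113 93 73 / 78 103 98

Row 3 is already complete: 78 + 103 + 98 = 279, so that is the magic constant.
Row 2: 93 + 73 + ? = 279, so (2,1) = 113.
From column 1, 279 − (113 + 78) gives (1,1) = 88.
The remaining cell in column 2 is (1,2) = 279 − 196 = 83.
The remaining cell in column 3 is (1,3) = 279 − 171 = 108.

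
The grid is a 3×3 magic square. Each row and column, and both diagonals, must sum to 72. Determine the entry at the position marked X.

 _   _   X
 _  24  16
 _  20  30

26

Row 2 needs 72; the known cells sum to 40, so (2,1) = 32.
Row 3 needs 72; the known cells sum to 50, so (3,1) = 22.
The remaining cell in column 1 is (1,1) = 72 − 54 = 18.
Using column 2: 24 + 20 + ? → (1,2) = 72 − 44 = 28.
Column 3 must total 72; the given cells sum to 46, so (1,3) = 26.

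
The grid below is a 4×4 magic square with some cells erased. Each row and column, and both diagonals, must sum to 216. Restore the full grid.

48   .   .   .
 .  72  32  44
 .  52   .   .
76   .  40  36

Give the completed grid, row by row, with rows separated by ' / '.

48 28 84 56 / 68 72 32 44 / 24 52 60 80 / 76 64 40 36

The remaining cell in row 2 is (2,1) = 216 − 148 = 68.
From row 4, 216 − (76 + 40 + 36) gives (4,2) = 64.
Column 1 must total 216; the given cells sum to 192, so (3,1) = 24.
Column 2 must total 216; the given cells sum to 188, so (1,2) = 28.
Main diagonal must total 216; the given cells sum to 156, so (3,3) = 60.
From anti-diagonal, 216 − (32 + 52 + 76) gives (1,4) = 56.
Using row 1: 48 + 28 + 56 + ? → (1,3) = 216 − 132 = 84.
The remaining cell in row 3 is (3,4) = 216 − 136 = 80.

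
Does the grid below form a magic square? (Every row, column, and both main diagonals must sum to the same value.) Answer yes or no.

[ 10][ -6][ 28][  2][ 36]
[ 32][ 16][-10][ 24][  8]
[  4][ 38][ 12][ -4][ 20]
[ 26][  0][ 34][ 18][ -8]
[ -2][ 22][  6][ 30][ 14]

Yes

Row 1: 10 + (-6) + 28 + 2 + 36 = 70.
Row 2: 32 + 16 + (-10) + 24 + 8 = 70.
Row 3: 4 + 38 + 12 + (-4) + 20 = 70.
Row 4: 26 + 0 + 34 + 18 + (-8) = 70.
Row 5: -2 + 22 + 6 + 30 + 14 = 70.
Column 1: 10 + 32 + 4 + 26 + (-2) = 70.
Column 2: -6 + 16 + 38 + 0 + 22 = 70.
Column 3: 28 + (-10) + 12 + 34 + 6 = 70.
Column 4: 2 + 24 + (-4) + 18 + 30 = 70.
Column 5: 36 + 8 + 20 + (-8) + 14 = 70.
Main diagonal: 10 + 16 + 12 + 18 + 14 = 70.
Anti-diagonal: 36 + 24 + 12 + 0 + (-2) = 70.
All lines sum to 70.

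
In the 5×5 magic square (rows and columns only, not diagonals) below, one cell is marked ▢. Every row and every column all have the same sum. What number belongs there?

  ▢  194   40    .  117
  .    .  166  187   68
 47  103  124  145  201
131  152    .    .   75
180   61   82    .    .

173

Row 3 is complete and sums to 620; that is the magic constant.
Using column 2: 194 + 103 + 152 + 61 + ? → (2,2) = 620 − 510 = 110.
The remaining cell in column 3 is (4,3) = 620 − 412 = 208.
Column 5 must total 620; the given cells sum to 461, so (5,5) = 159.
Row 2: 110 + 166 + 187 + 68 + ? = 620, so (2,1) = 89.
The remaining cell in row 4 is (4,4) = 620 − 566 = 54.
Row 5: 180 + 61 + 82 + 159 + ? = 620, so (5,4) = 138.
Column 1 needs 620; the known cells sum to 447, so (1,1) = 173.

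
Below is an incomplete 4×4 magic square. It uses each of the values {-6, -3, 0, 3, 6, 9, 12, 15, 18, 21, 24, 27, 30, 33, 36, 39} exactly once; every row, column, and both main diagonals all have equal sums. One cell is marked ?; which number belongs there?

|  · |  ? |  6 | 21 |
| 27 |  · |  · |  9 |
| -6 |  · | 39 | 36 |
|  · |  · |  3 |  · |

24

The 16 entries sum to 264, so each line sums to 264/4 = 66.
Row 3 needs 66; the known cells sum to 69, so (3,2) = -3.
Using column 3: 6 + 39 + 3 + ? → (2,3) = 66 − 48 = 18.
Column 4: 21 + 9 + 36 + ? = 66, so (4,4) = 0.
The remaining cell in anti-diagonal is (4,1) = 66 − 36 = 30.
Using row 2: 27 + 18 + 9 + ? → (2,2) = 66 − 54 = 12.
From row 4, 66 − (30 + 3 + 0) gives (4,2) = 33.
Column 1 must total 66; the given cells sum to 51, so (1,1) = 15.
Column 2: 12 + (-3) + 33 + ? = 66, so (1,2) = 24.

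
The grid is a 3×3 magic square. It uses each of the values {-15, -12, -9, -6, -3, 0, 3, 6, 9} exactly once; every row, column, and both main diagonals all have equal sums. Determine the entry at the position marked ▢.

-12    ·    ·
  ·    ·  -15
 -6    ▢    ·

-9

The 9 entries sum to -27, so each line sums to -27/3 = -9.
Using column 1: -12 + (-6) + ? → (2,1) = -9 − (-18) = 9.
Row 2 needs -9; the known cells sum to -6, so (2,2) = -3.
From main diagonal, -9 − (-12 + (-3)) gives (3,3) = 6.
Using anti-diagonal: -3 + (-6) + ? → (1,3) = -9 − (-9) = 0.
Row 1 must total -9; the given cells sum to -12, so (1,2) = 3.
The remaining cell in row 3 is (3,2) = -9 − 0 = -9.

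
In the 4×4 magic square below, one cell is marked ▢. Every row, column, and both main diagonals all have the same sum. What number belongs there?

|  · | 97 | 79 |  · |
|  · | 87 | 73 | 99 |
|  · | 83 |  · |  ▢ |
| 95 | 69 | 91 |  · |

Column 2 is complete and sums to 336; that is the magic constant.
From row 2, 336 − (87 + 73 + 99) gives (2,1) = 77.
From row 4, 336 − (95 + 69 + 91) gives (4,4) = 81.
From column 3, 336 − (79 + 73 + 91) gives (3,3) = 93.
The remaining cell in main diagonal is (1,1) = 336 − 261 = 75.
Anti-diagonal must total 336; the given cells sum to 251, so (1,4) = 85.
From column 1, 336 − (75 + 77 + 95) gives (3,1) = 89.
From column 4, 336 − (85 + 99 + 81) gives (3,4) = 71.

71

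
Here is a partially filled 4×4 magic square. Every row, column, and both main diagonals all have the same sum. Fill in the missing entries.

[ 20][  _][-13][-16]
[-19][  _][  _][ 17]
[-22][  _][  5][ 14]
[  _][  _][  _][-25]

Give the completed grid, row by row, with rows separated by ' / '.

20 -1 -13 -16 / -19 -10 2 17 / -22 -7 5 14 / 11 8 -4 -25

Column 4 is already complete: -16 + 17 + 14 + -25 = -10, so that is the magic constant.
From row 1, -10 − (20 + (-13) + (-16)) gives (1,2) = -1.
Row 3 needs -10; the known cells sum to -3, so (3,2) = -7.
Column 1 needs -10; the known cells sum to -21, so (4,1) = 11.
Main diagonal needs -10; the known cells sum to 0, so (2,2) = -10.
Anti-diagonal needs -10; the known cells sum to -12, so (2,3) = 2.
Column 2: -1 + (-10) + (-7) + ? = -10, so (4,2) = 8.
Column 3 must total -10; the given cells sum to -6, so (4,3) = -4.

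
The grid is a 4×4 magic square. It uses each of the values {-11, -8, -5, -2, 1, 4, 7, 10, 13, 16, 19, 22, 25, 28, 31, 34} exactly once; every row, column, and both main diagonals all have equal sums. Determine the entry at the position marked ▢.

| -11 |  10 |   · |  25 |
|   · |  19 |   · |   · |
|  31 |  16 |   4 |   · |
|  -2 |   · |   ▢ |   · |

The 16 entries sum to 184, so each line sums to 184/4 = 46.
Row 1 must total 46; the given cells sum to 24, so (1,3) = 22.
From row 3, 46 − (31 + 16 + 4) gives (3,4) = -5.
The remaining cell in column 1 is (2,1) = 46 − 18 = 28.
From column 2, 46 − (10 + 19 + 16) gives (4,2) = 1.
Main diagonal needs 46; the known cells sum to 12, so (4,4) = 34.
Anti-diagonal: 25 + 16 + (-2) + ? = 46, so (2,3) = 7.
Row 2: 28 + 19 + 7 + ? = 46, so (2,4) = -8.
The remaining cell in row 4 is (4,3) = 46 − 33 = 13.

13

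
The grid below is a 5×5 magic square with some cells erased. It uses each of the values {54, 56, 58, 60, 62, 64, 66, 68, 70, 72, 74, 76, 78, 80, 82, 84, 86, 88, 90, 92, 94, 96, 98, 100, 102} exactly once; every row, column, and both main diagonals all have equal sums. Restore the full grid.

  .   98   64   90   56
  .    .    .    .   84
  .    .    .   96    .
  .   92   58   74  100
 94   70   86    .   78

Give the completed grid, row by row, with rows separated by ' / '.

The 25 entries sum to 1950, so each line sums to 1950/5 = 390.
Row 1: 98 + 64 + 90 + 56 + ? = 390, so (1,1) = 82.
Using row 4: 92 + 58 + 74 + 100 + ? → (4,1) = 390 − 324 = 66.
Using row 5: 94 + 70 + 86 + 78 + ? → (5,4) = 390 − 328 = 62.
Using column 4: 90 + 96 + 74 + 62 + ? → (2,4) = 390 − 322 = 68.
Column 5 must total 390; the given cells sum to 318, so (3,5) = 72.
The remaining cell in anti-diagonal is (3,3) = 390 − 310 = 80.
Column 3 needs 390; the known cells sum to 288, so (2,3) = 102.
Main diagonal needs 390; the known cells sum to 314, so (2,2) = 76.
Row 2 needs 390; the known cells sum to 330, so (2,1) = 60.
Using column 1: 82 + 60 + 66 + 94 + ? → (3,1) = 390 − 302 = 88.
Using column 2: 98 + 76 + 92 + 70 + ? → (3,2) = 390 − 336 = 54.

82 98 64 90 56 / 60 76 102 68 84 / 88 54 80 96 72 / 66 92 58 74 100 / 94 70 86 62 78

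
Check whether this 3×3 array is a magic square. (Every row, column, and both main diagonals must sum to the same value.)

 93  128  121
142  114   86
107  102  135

Row 1: 93 + 128 + 121 = 342.
Row 2: 142 + 114 + 86 = 342.
Row 3: 107 + 102 + 135 = 344.
Column 1: 93 + 142 + 107 = 342.
Column 2: 128 + 114 + 102 = 344.
Column 3: 121 + 86 + 135 = 342.
Main diagonal: 93 + 114 + 135 = 342.
Anti-diagonal: 121 + 114 + 107 = 342.

No — column 1 sums to 342 but column 2 sums to 344.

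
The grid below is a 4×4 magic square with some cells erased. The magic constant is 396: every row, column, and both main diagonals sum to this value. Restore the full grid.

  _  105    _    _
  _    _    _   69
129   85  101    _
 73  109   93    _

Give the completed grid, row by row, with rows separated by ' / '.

Using row 3: 129 + 85 + 101 + ? → (3,4) = 396 − 315 = 81.
The remaining cell in row 4 is (4,4) = 396 − 275 = 121.
From column 2, 396 − (105 + 85 + 109) gives (2,2) = 97.
From column 4, 396 − (69 + 81 + 121) gives (1,4) = 125.
Using main diagonal: 97 + 101 + 121 + ? → (1,1) = 396 − 319 = 77.
Anti-diagonal needs 396; the known cells sum to 283, so (2,3) = 113.
Row 1 must total 396; the given cells sum to 307, so (1,3) = 89.
The remaining cell in row 2 is (2,1) = 396 − 279 = 117.

77 105 89 125 / 117 97 113 69 / 129 85 101 81 / 73 109 93 121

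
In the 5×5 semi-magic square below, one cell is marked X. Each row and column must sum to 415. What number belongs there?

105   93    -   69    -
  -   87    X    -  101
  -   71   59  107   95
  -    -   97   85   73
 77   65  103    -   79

Row 3: 71 + 59 + 107 + 95 + ? = 415, so (3,1) = 83.
Row 5 needs 415; the known cells sum to 324, so (5,4) = 91.
The remaining cell in column 2 is (4,2) = 415 − 316 = 99.
Column 4 must total 415; the given cells sum to 352, so (2,4) = 63.
From column 5, 415 − (101 + 95 + 73 + 79) gives (1,5) = 67.
The remaining cell in row 1 is (1,3) = 415 − 334 = 81.
Using row 4: 99 + 97 + 85 + 73 + ? → (4,1) = 415 − 354 = 61.
Using column 1: 105 + 83 + 61 + 77 + ? → (2,1) = 415 − 326 = 89.
Column 3: 81 + 59 + 97 + 103 + ? = 415, so (2,3) = 75.

75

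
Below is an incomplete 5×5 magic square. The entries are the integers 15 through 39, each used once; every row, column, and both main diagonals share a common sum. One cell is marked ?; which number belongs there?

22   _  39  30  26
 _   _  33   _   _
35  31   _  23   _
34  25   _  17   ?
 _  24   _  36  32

38

The entries are 15 through 39, which sum to 675, so each line sums to 675/5 = 135.
Row 1: 22 + 39 + 30 + 26 + ? = 135, so (1,2) = 18.
From column 2, 135 − (18 + 31 + 25 + 24) gives (2,2) = 37.
Column 4 must total 135; the given cells sum to 106, so (2,4) = 29.
Main diagonal: 22 + 37 + 17 + 32 + ? = 135, so (3,3) = 27.
Using anti-diagonal: 26 + 29 + 27 + 25 + ? → (5,1) = 135 − 107 = 28.
Row 3 must total 135; the given cells sum to 116, so (3,5) = 19.
The remaining cell in row 5 is (5,3) = 135 − 120 = 15.
From column 1, 135 − (22 + 35 + 34 + 28) gives (2,1) = 16.
Column 3: 39 + 33 + 27 + 15 + ? = 135, so (4,3) = 21.
Using row 2: 16 + 37 + 33 + 29 + ? → (2,5) = 135 − 115 = 20.
From row 4, 135 − (34 + 25 + 21 + 17) gives (4,5) = 38.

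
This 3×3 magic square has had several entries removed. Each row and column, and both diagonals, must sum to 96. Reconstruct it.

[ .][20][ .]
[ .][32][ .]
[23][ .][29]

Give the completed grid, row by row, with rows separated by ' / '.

Row 3 needs 96; the known cells sum to 52, so (3,2) = 44.
The remaining cell in main diagonal is (1,1) = 96 − 61 = 35.
Anti-diagonal: 32 + 23 + ? = 96, so (1,3) = 41.
Column 1: 35 + 23 + ? = 96, so (2,1) = 38.
The remaining cell in column 3 is (2,3) = 96 − 70 = 26.

35 20 41 / 38 32 26 / 23 44 29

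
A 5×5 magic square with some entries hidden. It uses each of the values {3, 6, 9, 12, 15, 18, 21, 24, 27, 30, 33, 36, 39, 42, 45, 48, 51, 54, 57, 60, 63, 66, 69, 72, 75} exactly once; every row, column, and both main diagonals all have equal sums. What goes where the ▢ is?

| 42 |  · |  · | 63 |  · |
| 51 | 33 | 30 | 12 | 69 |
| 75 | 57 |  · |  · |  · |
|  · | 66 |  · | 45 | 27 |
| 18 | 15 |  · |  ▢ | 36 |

The 25 entries sum to 975, so each line sums to 975/5 = 195.
Using column 1: 42 + 51 + 75 + 18 + ? → (4,1) = 195 − 186 = 9.
Column 2: 33 + 57 + 66 + 15 + ? = 195, so (1,2) = 24.
Main diagonal must total 195; the given cells sum to 156, so (3,3) = 39.
Anti-diagonal: 12 + 39 + 66 + 18 + ? = 195, so (1,5) = 60.
Row 1: 42 + 24 + 63 + 60 + ? = 195, so (1,3) = 6.
Row 4 must total 195; the given cells sum to 147, so (4,3) = 48.
From column 3, 195 − (6 + 30 + 39 + 48) gives (5,3) = 72.
Column 5 needs 195; the known cells sum to 192, so (3,5) = 3.
Using row 3: 75 + 57 + 39 + 3 + ? → (3,4) = 195 − 174 = 21.
Row 5 needs 195; the known cells sum to 141, so (5,4) = 54.

54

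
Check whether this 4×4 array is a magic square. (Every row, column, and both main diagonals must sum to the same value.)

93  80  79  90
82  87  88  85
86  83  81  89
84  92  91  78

Row 1: 93 + 80 + 79 + 90 = 342.
Row 2: 82 + 87 + 88 + 85 = 342.
Row 3: 86 + 83 + 81 + 89 = 339.
Row 4: 84 + 92 + 91 + 78 = 345.
Column 1: 93 + 82 + 86 + 84 = 345.
Column 2: 80 + 87 + 83 + 92 = 342.
Column 3: 79 + 88 + 81 + 91 = 339.
Column 4: 90 + 85 + 89 + 78 = 342.
Main diagonal: 93 + 87 + 81 + 78 = 339.
Anti-diagonal: 90 + 88 + 83 + 84 = 345.

No — row 2 sums to 342 but column 3 sums to 339.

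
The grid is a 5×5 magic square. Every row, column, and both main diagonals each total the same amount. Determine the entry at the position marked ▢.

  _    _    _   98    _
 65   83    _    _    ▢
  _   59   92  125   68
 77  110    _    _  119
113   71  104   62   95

Row 5 is complete and sums to 445; that is the magic constant.
From row 3, 445 − (59 + 92 + 125 + 68) gives (3,1) = 101.
Column 1 must total 445; the given cells sum to 356, so (1,1) = 89.
From column 2, 445 − (83 + 59 + 110 + 71) gives (1,2) = 122.
Using main diagonal: 89 + 83 + 92 + 95 + ? → (4,4) = 445 − 359 = 86.
Row 4 must total 445; the given cells sum to 392, so (4,3) = 53.
From column 4, 445 − (98 + 125 + 86 + 62) gives (2,4) = 74.
Using anti-diagonal: 74 + 92 + 110 + 113 + ? → (1,5) = 445 − 389 = 56.
Row 1: 89 + 122 + 98 + 56 + ? = 445, so (1,3) = 80.
Using column 3: 80 + 92 + 53 + 104 + ? → (2,3) = 445 − 329 = 116.
Column 5 needs 445; the known cells sum to 338, so (2,5) = 107.

107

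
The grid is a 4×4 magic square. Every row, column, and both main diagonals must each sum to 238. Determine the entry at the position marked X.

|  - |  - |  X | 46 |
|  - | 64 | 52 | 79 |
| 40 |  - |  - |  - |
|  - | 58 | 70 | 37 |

61

The remaining cell in row 2 is (2,1) = 238 − 195 = 43.
Row 4: 58 + 70 + 37 + ? = 238, so (4,1) = 73.
Column 1 needs 238; the known cells sum to 156, so (1,1) = 82.
Using column 4: 46 + 79 + 37 + ? → (3,4) = 238 − 162 = 76.
The remaining cell in main diagonal is (3,3) = 238 − 183 = 55.
Anti-diagonal needs 238; the known cells sum to 171, so (3,2) = 67.
The remaining cell in column 2 is (1,2) = 238 − 189 = 49.
Column 3 must total 238; the given cells sum to 177, so (1,3) = 61.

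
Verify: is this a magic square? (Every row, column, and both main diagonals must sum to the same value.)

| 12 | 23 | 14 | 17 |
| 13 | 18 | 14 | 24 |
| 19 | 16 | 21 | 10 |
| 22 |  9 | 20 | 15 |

No — column 2 sums to 66 but column 3 sums to 69.

Row 1: 12 + 23 + 14 + 17 = 66.
Row 2: 13 + 18 + 14 + 24 = 69.
Row 3: 19 + 16 + 21 + 10 = 66.
Row 4: 22 + 9 + 20 + 15 = 66.
Column 1: 12 + 13 + 19 + 22 = 66.
Column 2: 23 + 18 + 16 + 9 = 66.
Column 3: 14 + 14 + 21 + 20 = 69.
Column 4: 17 + 24 + 10 + 15 = 66.
Main diagonal: 12 + 18 + 21 + 15 = 66.
Anti-diagonal: 17 + 14 + 16 + 22 = 69.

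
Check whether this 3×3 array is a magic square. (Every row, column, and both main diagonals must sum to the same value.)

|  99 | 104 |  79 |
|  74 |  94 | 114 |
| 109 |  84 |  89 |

Yes

Row 1: 99 + 104 + 79 = 282.
Row 2: 74 + 94 + 114 = 282.
Row 3: 109 + 84 + 89 = 282.
Column 1: 99 + 74 + 109 = 282.
Column 2: 104 + 94 + 84 = 282.
Column 3: 79 + 114 + 89 = 282.
Main diagonal: 99 + 94 + 89 = 282.
Anti-diagonal: 79 + 94 + 109 = 282.
All lines sum to 282.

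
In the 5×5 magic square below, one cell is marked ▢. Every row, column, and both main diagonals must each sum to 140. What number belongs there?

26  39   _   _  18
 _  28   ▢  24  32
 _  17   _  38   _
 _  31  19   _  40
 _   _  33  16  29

36

Column 2 needs 140; the known cells sum to 115, so (5,2) = 25.
Column 5 must total 140; the given cells sum to 119, so (3,5) = 21.
Row 5: 25 + 33 + 16 + 29 + ? = 140, so (5,1) = 37.
Using anti-diagonal: 18 + 24 + 31 + 37 + ? → (3,3) = 140 − 110 = 30.
Row 3: 17 + 30 + 38 + 21 + ? = 140, so (3,1) = 34.
Main diagonal needs 140; the known cells sum to 113, so (4,4) = 27.
Row 4 must total 140; the given cells sum to 117, so (4,1) = 23.
The remaining cell in column 1 is (2,1) = 140 − 120 = 20.
The remaining cell in column 4 is (1,4) = 140 − 105 = 35.
Row 1 needs 140; the known cells sum to 118, so (1,3) = 22.
From row 2, 140 − (20 + 28 + 24 + 32) gives (2,3) = 36.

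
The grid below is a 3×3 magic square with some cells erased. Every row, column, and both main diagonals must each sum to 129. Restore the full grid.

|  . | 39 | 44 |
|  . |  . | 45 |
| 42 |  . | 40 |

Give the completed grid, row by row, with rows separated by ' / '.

Using row 1: 39 + 44 + ? → (1,1) = 129 − 83 = 46.
Row 3 needs 129; the known cells sum to 82, so (3,2) = 47.
Column 1 must total 129; the given cells sum to 88, so (2,1) = 41.
Using column 2: 39 + 47 + ? → (2,2) = 129 − 86 = 43.

46 39 44 / 41 43 45 / 42 47 40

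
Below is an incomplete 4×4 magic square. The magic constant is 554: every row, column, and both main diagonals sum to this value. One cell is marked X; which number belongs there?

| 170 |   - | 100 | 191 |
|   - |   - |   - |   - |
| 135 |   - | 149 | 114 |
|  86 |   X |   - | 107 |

177

Row 1: 170 + 100 + 191 + ? = 554, so (1,2) = 93.
Row 3 needs 554; the known cells sum to 398, so (3,2) = 156.
From column 1, 554 − (170 + 135 + 86) gives (2,1) = 163.
Column 4: 191 + 114 + 107 + ? = 554, so (2,4) = 142.
From main diagonal, 554 − (170 + 149 + 107) gives (2,2) = 128.
Anti-diagonal must total 554; the given cells sum to 433, so (2,3) = 121.
Column 2: 93 + 128 + 156 + ? = 554, so (4,2) = 177.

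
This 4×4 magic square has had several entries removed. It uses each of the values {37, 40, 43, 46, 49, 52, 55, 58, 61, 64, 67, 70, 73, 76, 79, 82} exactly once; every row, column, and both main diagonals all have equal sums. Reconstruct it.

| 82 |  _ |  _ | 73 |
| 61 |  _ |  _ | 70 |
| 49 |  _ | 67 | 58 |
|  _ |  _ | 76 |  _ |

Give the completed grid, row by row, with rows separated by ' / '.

The 16 entries sum to 952, so each line sums to 952/4 = 238.
From row 3, 238 − (49 + 67 + 58) gives (3,2) = 64.
Column 1: 82 + 61 + 49 + ? = 238, so (4,1) = 46.
From column 4, 238 − (73 + 70 + 58) gives (4,4) = 37.
From main diagonal, 238 − (82 + 67 + 37) gives (2,2) = 52.
Anti-diagonal must total 238; the given cells sum to 183, so (2,3) = 55.
From row 4, 238 − (46 + 76 + 37) gives (4,2) = 79.
The remaining cell in column 2 is (1,2) = 238 − 195 = 43.
Column 3 must total 238; the given cells sum to 198, so (1,3) = 40.

82 43 40 73 / 61 52 55 70 / 49 64 67 58 / 46 79 76 37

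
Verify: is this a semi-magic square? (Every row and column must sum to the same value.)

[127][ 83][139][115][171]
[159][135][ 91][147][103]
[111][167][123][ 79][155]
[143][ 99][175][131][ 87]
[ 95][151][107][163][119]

Row 1: 127 + 83 + 139 + 115 + 171 = 635.
Row 2: 159 + 135 + 91 + 147 + 103 = 635.
Row 3: 111 + 167 + 123 + 79 + 155 = 635.
Row 4: 143 + 99 + 175 + 131 + 87 = 635.
Row 5: 95 + 151 + 107 + 163 + 119 = 635.
Column 1: 127 + 159 + 111 + 143 + 95 = 635.
Column 2: 83 + 135 + 167 + 99 + 151 = 635.
Column 3: 139 + 91 + 123 + 175 + 107 = 635.
Column 4: 115 + 147 + 79 + 131 + 163 = 635.
Column 5: 171 + 103 + 155 + 87 + 119 = 635.
All lines sum to 635.

Yes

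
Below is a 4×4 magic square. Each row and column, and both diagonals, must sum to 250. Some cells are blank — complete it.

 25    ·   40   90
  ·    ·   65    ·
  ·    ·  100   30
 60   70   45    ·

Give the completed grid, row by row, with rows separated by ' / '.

25 95 40 90 / 80 50 65 55 / 85 35 100 30 / 60 70 45 75

The remaining cell in row 1 is (1,2) = 250 − 155 = 95.
Row 4: 60 + 70 + 45 + ? = 250, so (4,4) = 75.
Column 4 must total 250; the given cells sum to 195, so (2,4) = 55.
Using main diagonal: 25 + 100 + 75 + ? → (2,2) = 250 − 200 = 50.
Anti-diagonal must total 250; the given cells sum to 215, so (3,2) = 35.
From row 2, 250 − (50 + 65 + 55) gives (2,1) = 80.
From row 3, 250 − (35 + 100 + 30) gives (3,1) = 85.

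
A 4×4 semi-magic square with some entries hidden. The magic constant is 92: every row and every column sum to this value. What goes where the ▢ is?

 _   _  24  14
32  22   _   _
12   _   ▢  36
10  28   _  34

From row 4, 92 − (10 + 28 + 34) gives (4,3) = 20.
Column 1 must total 92; the given cells sum to 54, so (1,1) = 38.
Using column 4: 14 + 36 + 34 + ? → (2,4) = 92 − 84 = 8.
Row 1: 38 + 24 + 14 + ? = 92, so (1,2) = 16.
The remaining cell in row 2 is (2,3) = 92 − 62 = 30.
The remaining cell in column 2 is (3,2) = 92 − 66 = 26.
The remaining cell in column 3 is (3,3) = 92 − 74 = 18.

18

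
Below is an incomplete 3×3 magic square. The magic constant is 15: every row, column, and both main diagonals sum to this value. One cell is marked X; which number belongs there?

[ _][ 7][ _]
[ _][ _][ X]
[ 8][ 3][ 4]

Column 2: 7 + 3 + ? = 15, so (2,2) = 5.
Main diagonal needs 15; the known cells sum to 9, so (1,1) = 6.
The remaining cell in anti-diagonal is (1,3) = 15 − 13 = 2.
Using column 1: 6 + 8 + ? → (2,1) = 15 − 14 = 1.
Column 3 must total 15; the given cells sum to 6, so (2,3) = 9.

9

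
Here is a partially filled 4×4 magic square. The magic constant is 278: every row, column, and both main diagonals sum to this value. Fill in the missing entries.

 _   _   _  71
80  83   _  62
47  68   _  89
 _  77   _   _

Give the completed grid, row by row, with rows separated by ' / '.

Row 2 needs 278; the known cells sum to 225, so (2,3) = 53.
The remaining cell in row 3 is (3,3) = 278 − 204 = 74.
Column 2 must total 278; the given cells sum to 228, so (1,2) = 50.
Column 4 needs 278; the known cells sum to 222, so (4,4) = 56.
The remaining cell in main diagonal is (1,1) = 278 − 213 = 65.
Anti-diagonal must total 278; the given cells sum to 192, so (4,1) = 86.
The remaining cell in row 1 is (1,3) = 278 − 186 = 92.
Row 4: 86 + 77 + 56 + ? = 278, so (4,3) = 59.

65 50 92 71 / 80 83 53 62 / 47 68 74 89 / 86 77 59 56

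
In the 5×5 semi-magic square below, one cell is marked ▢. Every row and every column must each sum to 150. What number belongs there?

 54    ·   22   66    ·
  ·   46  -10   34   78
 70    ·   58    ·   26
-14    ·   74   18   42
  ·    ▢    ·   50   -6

Using row 2: 46 + (-10) + 34 + 78 + ? → (2,1) = 150 − 148 = 2.
Row 4: -14 + 74 + 18 + 42 + ? = 150, so (4,2) = 30.
The remaining cell in column 1 is (5,1) = 150 − 112 = 38.
Column 3 needs 150; the known cells sum to 144, so (5,3) = 6.
From column 4, 150 − (66 + 34 + 18 + 50) gives (3,4) = -18.
Using column 5: 78 + 26 + 42 + (-6) + ? → (1,5) = 150 − 140 = 10.
Row 1 needs 150; the known cells sum to 152, so (1,2) = -2.
Row 3 must total 150; the given cells sum to 136, so (3,2) = 14.
Row 5 must total 150; the given cells sum to 88, so (5,2) = 62.

62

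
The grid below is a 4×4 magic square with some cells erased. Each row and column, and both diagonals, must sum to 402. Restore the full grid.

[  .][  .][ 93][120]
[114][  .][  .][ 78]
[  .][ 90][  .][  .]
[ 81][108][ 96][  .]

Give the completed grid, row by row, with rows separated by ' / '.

84 105 93 120 / 114 99 111 78 / 123 90 102 87 / 81 108 96 117

Row 4: 81 + 108 + 96 + ? = 402, so (4,4) = 117.
Column 4: 120 + 78 + 117 + ? = 402, so (3,4) = 87.
Anti-diagonal must total 402; the given cells sum to 291, so (2,3) = 111.
Row 2: 114 + 111 + 78 + ? = 402, so (2,2) = 99.
From column 2, 402 − (99 + 90 + 108) gives (1,2) = 105.
Column 3: 93 + 111 + 96 + ? = 402, so (3,3) = 102.
Main diagonal needs 402; the known cells sum to 318, so (1,1) = 84.
From row 3, 402 − (90 + 102 + 87) gives (3,1) = 123.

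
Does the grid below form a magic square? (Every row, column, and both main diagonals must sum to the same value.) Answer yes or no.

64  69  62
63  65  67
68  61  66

Yes

Row 1: 64 + 69 + 62 = 195.
Row 2: 63 + 65 + 67 = 195.
Row 3: 68 + 61 + 66 = 195.
Column 1: 64 + 63 + 68 = 195.
Column 2: 69 + 65 + 61 = 195.
Column 3: 62 + 67 + 66 = 195.
Main diagonal: 64 + 65 + 66 = 195.
Anti-diagonal: 62 + 65 + 68 = 195.
All lines sum to 195.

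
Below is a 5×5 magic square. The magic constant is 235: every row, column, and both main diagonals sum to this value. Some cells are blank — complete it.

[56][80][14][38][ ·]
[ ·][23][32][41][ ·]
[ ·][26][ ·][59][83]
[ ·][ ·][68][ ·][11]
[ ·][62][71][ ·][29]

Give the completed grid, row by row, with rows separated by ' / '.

Using row 1: 56 + 80 + 14 + 38 + ? → (1,5) = 235 − 188 = 47.
Column 2 must total 235; the given cells sum to 191, so (4,2) = 44.
Using column 3: 14 + 32 + 68 + 71 + ? → (3,3) = 235 − 185 = 50.
Column 5 must total 235; the given cells sum to 170, so (2,5) = 65.
The remaining cell in main diagonal is (4,4) = 235 − 158 = 77.
Anti-diagonal needs 235; the known cells sum to 182, so (5,1) = 53.
Row 2: 23 + 32 + 41 + 65 + ? = 235, so (2,1) = 74.
Using row 3: 26 + 50 + 59 + 83 + ? → (3,1) = 235 − 218 = 17.
Row 4: 44 + 68 + 77 + 11 + ? = 235, so (4,1) = 35.
From row 5, 235 − (53 + 62 + 71 + 29) gives (5,4) = 20.

56 80 14 38 47 / 74 23 32 41 65 / 17 26 50 59 83 / 35 44 68 77 11 / 53 62 71 20 29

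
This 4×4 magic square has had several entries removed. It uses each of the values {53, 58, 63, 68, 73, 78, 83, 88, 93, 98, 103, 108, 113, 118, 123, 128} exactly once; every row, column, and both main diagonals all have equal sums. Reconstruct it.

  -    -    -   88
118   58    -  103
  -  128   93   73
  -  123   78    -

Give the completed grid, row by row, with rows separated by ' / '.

113 53 108 88 / 118 58 83 103 / 68 128 93 73 / 63 123 78 98

The 16 entries sum to 1448, so each line sums to 1448/4 = 362.
Row 2 needs 362; the known cells sum to 279, so (2,3) = 83.
Row 3 must total 362; the given cells sum to 294, so (3,1) = 68.
Using column 2: 58 + 128 + 123 + ? → (1,2) = 362 − 309 = 53.
Column 3: 83 + 93 + 78 + ? = 362, so (1,3) = 108.
The remaining cell in column 4 is (4,4) = 362 − 264 = 98.
The remaining cell in main diagonal is (1,1) = 362 − 249 = 113.
The remaining cell in anti-diagonal is (4,1) = 362 − 299 = 63.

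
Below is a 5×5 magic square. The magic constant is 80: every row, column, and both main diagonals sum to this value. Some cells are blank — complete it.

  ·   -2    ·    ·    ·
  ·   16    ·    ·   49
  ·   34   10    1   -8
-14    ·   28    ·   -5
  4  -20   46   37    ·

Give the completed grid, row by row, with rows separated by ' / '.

22 -2 -11 40 31 / 25 16 7 -17 49 / 43 34 10 1 -8 / -14 52 28 19 -5 / 4 -20 46 37 13

Row 3 needs 80; the known cells sum to 37, so (3,1) = 43.
From row 5, 80 − (4 + (-20) + 46 + 37) gives (5,5) = 13.
Column 2 must total 80; the given cells sum to 28, so (4,2) = 52.
Using column 5: 49 + (-8) + (-5) + 13 + ? → (1,5) = 80 − 49 = 31.
The remaining cell in anti-diagonal is (2,4) = 80 − 97 = -17.
The remaining cell in row 4 is (4,4) = 80 − 61 = 19.
Column 4 must total 80; the given cells sum to 40, so (1,4) = 40.
Using main diagonal: 16 + 10 + 19 + 13 + ? → (1,1) = 80 − 58 = 22.
The remaining cell in row 1 is (1,3) = 80 − 91 = -11.
Using column 1: 22 + 43 + (-14) + 4 + ? → (2,1) = 80 − 55 = 25.
Using column 3: -11 + 10 + 28 + 46 + ? → (2,3) = 80 − 73 = 7.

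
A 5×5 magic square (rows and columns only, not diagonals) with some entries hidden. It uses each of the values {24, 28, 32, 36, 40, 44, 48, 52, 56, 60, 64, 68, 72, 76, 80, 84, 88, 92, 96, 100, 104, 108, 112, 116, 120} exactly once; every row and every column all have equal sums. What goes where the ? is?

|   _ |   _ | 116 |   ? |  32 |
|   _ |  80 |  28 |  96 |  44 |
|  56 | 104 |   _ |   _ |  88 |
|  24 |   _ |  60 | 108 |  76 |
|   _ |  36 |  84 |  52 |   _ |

64

The 25 entries sum to 1800, so each line sums to 1800/5 = 360.
From row 2, 360 − (80 + 28 + 96 + 44) gives (2,1) = 112.
The remaining cell in row 4 is (4,2) = 360 − 268 = 92.
From column 2, 360 − (80 + 104 + 92 + 36) gives (1,2) = 48.
Column 3 needs 360; the known cells sum to 288, so (3,3) = 72.
Column 5 needs 360; the known cells sum to 240, so (5,5) = 120.
From row 3, 360 − (56 + 104 + 72 + 88) gives (3,4) = 40.
From row 5, 360 − (36 + 84 + 52 + 120) gives (5,1) = 68.
From column 1, 360 − (112 + 56 + 24 + 68) gives (1,1) = 100.
From column 4, 360 − (96 + 40 + 108 + 52) gives (1,4) = 64.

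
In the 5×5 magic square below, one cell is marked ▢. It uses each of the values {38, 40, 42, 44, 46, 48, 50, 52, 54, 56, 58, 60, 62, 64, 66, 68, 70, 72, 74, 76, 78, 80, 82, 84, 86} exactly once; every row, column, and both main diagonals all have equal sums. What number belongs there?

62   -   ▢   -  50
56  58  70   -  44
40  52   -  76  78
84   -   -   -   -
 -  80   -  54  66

86

The 25 entries sum to 1550, so each line sums to 1550/5 = 310.
The remaining cell in row 2 is (2,4) = 310 − 228 = 82.
From row 3, 310 − (40 + 52 + 76 + 78) gives (3,3) = 64.
From column 1, 310 − (62 + 56 + 40 + 84) gives (5,1) = 68.
From column 5, 310 − (50 + 44 + 78 + 66) gives (4,5) = 72.
Using main diagonal: 62 + 58 + 64 + 66 + ? → (4,4) = 310 − 250 = 60.
Using anti-diagonal: 50 + 82 + 64 + 68 + ? → (4,2) = 310 − 264 = 46.
Row 4 must total 310; the given cells sum to 262, so (4,3) = 48.
Using row 5: 68 + 80 + 54 + 66 + ? → (5,3) = 310 − 268 = 42.
The remaining cell in column 2 is (1,2) = 310 − 236 = 74.
Column 3 needs 310; the known cells sum to 224, so (1,3) = 86.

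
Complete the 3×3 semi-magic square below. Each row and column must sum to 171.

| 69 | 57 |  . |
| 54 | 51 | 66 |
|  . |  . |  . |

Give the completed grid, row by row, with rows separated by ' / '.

Row 1 needs 171; the known cells sum to 126, so (1,3) = 45.
Column 1 must total 171; the given cells sum to 123, so (3,1) = 48.
Using column 2: 57 + 51 + ? → (3,2) = 171 − 108 = 63.
Using column 3: 45 + 66 + ? → (3,3) = 171 − 111 = 60.

69 57 45 / 54 51 66 / 48 63 60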